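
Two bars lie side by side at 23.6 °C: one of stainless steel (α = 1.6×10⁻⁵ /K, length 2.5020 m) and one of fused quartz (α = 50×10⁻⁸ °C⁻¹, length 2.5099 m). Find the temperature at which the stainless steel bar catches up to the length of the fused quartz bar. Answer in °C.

T = 227.3 °C

Equal length when α₁L₁ΔT − α₂L₂ΔT = L₂ − L₁ = 7.90×10⁻³ m
α₁L₁ = 4.0032×10⁻⁵, α₂L₂ = 1.25495×10⁻⁶ → Δ(αL) = 3.877705×10⁻⁵ m/K
ΔT = 7.90×10⁻³ / 3.877705×10⁻⁵ = 203.729 K, so T = 23.6 + 203.729 = 227.329 °C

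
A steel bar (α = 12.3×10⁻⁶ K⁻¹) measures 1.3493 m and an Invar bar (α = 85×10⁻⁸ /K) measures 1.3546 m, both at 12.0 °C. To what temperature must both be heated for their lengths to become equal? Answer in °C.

L₁(1 + α₁ΔT) = L₂(1 + α₂ΔT) ⇒ ΔT = (L₂ − L₁)/(α₁L₁ − α₂L₂)
L₂ − L₁ = 1.3546 − 1.3493 = 5.30×10⁻³ m
α₁L₁ − α₂L₂ = 12.3×10⁻⁶×1.3493 − 85×10⁻⁸×1.3546 = 1.544498×10⁻⁵ m/K
ΔT = 5.30×10⁻³ / 1.544498×10⁻⁵ = 343.154 K
T = 12.0 + 343.154 = 355.154 °C

T = 355.2 °C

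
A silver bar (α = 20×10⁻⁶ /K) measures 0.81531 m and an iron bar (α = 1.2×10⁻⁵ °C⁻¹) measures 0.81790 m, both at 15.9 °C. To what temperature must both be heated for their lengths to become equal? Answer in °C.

Equal length when α₁L₁ΔT − α₂L₂ΔT = L₂ − L₁ = 2.59×10⁻³ m
α₁L₁ = 1.63062×10⁻⁵, α₂L₂ = 9.8148×10⁻⁶ → Δ(αL) = 6.4914×10⁻⁶ m/K
ΔT = 2.59×10⁻³ / 6.4914×10⁻⁶ = 398.989 K, so T = 15.9 + 398.989 = 414.889 °C

T = 414.9 °C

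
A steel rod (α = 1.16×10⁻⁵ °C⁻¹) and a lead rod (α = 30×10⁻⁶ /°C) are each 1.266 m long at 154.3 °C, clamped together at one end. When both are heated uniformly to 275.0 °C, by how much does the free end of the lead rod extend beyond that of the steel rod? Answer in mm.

2.81 mm

ΔT = 120.7 K
steel: ΔL = 1.16×10⁻⁵ × 1.266 m × 120.7 = 1.7726×10⁻³ m = 1.7726 mm
lead: ΔL = 30×10⁻⁶ × 1.266 m × 120.7 = 4.5842×10⁻³ m = 4.5842 mm
difference = 4.5842 − 1.7726 = 2.8116 mm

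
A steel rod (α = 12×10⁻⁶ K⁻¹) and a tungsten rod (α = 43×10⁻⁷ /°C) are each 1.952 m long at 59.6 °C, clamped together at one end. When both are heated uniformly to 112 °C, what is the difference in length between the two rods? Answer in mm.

0.788 mm

ΔT = 52.4 K
steel: ΔL = 12×10⁻⁶ × 1.952 m × 52.4 = 1.2274×10⁻³ m = 1.2274 mm
tungsten: ΔL = 43×10⁻⁷ × 1.952 m × 52.4 = 4.3982×10⁻⁴ m = 0.43982 mm
difference = 1.2274 − 0.43982 = 0.78758 mm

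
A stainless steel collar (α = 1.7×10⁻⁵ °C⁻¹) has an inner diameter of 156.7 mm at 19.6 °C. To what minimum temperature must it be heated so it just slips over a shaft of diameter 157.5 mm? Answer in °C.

Required Δd = 157.5 − 156.7 = 0.8 mm
Δd = αd₀ΔT ⇒ ΔT = Δd/(αd₀) = 0.8 / (1.7×10⁻⁵ × 156.7) = 300.31 K
T_min = 19.6 + 300.31 = 319.91 °C

T = 320 °C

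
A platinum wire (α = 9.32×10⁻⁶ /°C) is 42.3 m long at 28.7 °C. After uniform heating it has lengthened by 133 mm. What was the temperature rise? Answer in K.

ΔL = αL₀ΔT ⇒ ΔT = ΔL / (αL₀)
ΔT = 133×10⁻³ m / (9.32×10⁻⁶ × 42.3 m) = 337.36 K

ΔT = 337 K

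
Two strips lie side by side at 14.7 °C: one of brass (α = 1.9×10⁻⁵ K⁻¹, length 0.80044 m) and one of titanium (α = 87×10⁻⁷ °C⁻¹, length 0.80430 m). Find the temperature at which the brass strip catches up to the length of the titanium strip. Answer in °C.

T = 484.8 °C

Equal length when α₁L₁ΔT − α₂L₂ΔT = L₂ − L₁ = 3.86×10⁻³ m
α₁L₁ = 1.520836×10⁻⁵, α₂L₂ = 6.99741×10⁻⁶ → Δ(αL) = 8.21095×10⁻⁶ m/K
ΔT = 3.86×10⁻³ / 8.21095×10⁻⁶ = 470.104 K, so T = 14.7 + 470.104 = 484.804 °C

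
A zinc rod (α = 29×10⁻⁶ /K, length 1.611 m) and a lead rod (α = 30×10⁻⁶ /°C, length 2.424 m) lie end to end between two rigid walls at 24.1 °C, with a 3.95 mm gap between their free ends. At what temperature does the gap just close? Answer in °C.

T = 57.2 °C

Gap closes when ΔL₁ + ΔL₂ = 3.95 mm = 3.95×10⁻³ m
(α₁L₁ + α₂L₂)ΔT = g
α₁L₁ + α₂L₂ = 29×10⁻⁶×1.611 + 30×10⁻⁶×2.424 = 1.19439×10⁻⁴ m/K
ΔT = 3.95×10⁻³ / 1.19439×10⁻⁴ = 33.071 K
T = 24.1 + 33.071 = 57.171 °C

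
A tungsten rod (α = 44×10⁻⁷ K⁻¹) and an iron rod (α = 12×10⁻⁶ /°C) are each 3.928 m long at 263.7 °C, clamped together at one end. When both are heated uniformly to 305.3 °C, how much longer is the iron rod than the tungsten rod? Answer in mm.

ΔT = 41.6 K
tungsten: ΔL = 44×10⁻⁷ × 3.928 m × 41.6 = 7.1898×10⁻⁴ m = 0.71898 mm
iron: ΔL = 12×10⁻⁶ × 3.928 m × 41.6 = 1.9609×10⁻³ m = 1.9609 mm
difference = 1.9609 − 0.71898 = 1.24192 mm

1.24 mm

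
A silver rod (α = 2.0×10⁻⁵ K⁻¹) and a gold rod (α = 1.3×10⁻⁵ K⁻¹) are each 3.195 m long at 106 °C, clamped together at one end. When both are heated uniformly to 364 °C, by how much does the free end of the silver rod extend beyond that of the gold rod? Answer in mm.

ΔT = 258 K
silver: ΔL = 2.0×10⁻⁵ × 3.195 m × 258 = 1.6486×10⁻² m = 16.486 mm
gold: ΔL = 1.3×10⁻⁵ × 3.195 m × 258 = 1.0716×10⁻² m = 10.716 mm
difference = 16.486 − 10.716 = 5.770 mm

5.77 mm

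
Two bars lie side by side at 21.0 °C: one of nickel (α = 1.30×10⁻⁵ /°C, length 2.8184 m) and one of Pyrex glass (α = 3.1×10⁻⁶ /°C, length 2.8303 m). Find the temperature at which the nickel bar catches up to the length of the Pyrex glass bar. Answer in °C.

L₁(1 + α₁ΔT) = L₂(1 + α₂ΔT) ⇒ ΔT = (L₂ − L₁)/(α₁L₁ − α₂L₂)
L₂ − L₁ = 2.8303 − 2.8184 = 1.19×10⁻² m
α₁L₁ − α₂L₂ = 1.30×10⁻⁵×2.8184 − 3.1×10⁻⁶×2.8303 = 2.786527×10⁻⁵ m/K
ΔT = 1.19×10⁻² / 2.786527×10⁻⁵ = 427.055 K
T = 21.0 + 427.055 = 448.055 °C

T = 448.1 °C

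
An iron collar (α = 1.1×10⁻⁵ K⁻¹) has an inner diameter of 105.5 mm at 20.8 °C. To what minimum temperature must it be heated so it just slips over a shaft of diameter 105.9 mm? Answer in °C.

Required Δd = 105.9 − 105.5 = 0.4 mm
Δd = αd₀ΔT ⇒ ΔT = Δd/(αd₀) = 0.4 / (1.1×10⁻⁵ × 105.5) = 344.68 K
T_min = 20.8 + 344.68 = 365.48 °C

T = 365 °C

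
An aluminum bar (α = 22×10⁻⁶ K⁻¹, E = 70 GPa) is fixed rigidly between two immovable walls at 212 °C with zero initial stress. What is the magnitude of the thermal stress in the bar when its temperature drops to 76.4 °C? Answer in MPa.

Fully constrained: the free strain ε = αΔT is blocked, so σ = Eε = EαΔT.
|ΔT| = 135.6 K
σ = 70.0×10⁹ × 22×10⁻⁶ × 135.6 = 2.09×10⁸ Pa

σ = 209 MPa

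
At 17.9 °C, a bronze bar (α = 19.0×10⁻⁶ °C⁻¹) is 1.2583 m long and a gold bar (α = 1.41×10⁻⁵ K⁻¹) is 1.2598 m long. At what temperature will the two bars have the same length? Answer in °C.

T = 262.0 °C

L₁(1 + α₁ΔT) = L₂(1 + α₂ΔT) ⇒ ΔT = (L₂ − L₁)/(α₁L₁ − α₂L₂)
L₂ − L₁ = 1.2598 − 1.2583 = 1.50×10⁻³ m
α₁L₁ − α₂L₂ = 19.0×10⁻⁶×1.2583 − 1.41×10⁻⁵×1.2598 = 6.14452×10⁻⁶ m/K
ΔT = 1.50×10⁻³ / 6.14452×10⁻⁶ = 244.120 K
T = 17.9 + 244.120 = 262.020 °C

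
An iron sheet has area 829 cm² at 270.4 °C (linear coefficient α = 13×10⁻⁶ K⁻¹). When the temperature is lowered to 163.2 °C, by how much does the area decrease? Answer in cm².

ΔA = 2.31 cm²

Area coefficient ≈ 2α; |ΔT| = 107.2 K
ΔA = 2αA₀ΔT = 2(13×10⁻⁶)(829)(107.2) = 2.31 cm²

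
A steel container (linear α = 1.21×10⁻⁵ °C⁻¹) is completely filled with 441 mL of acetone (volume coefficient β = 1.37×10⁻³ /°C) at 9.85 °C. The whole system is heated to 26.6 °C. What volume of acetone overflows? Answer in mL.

The container also expands: β_container ≈ 3α = 3.63×10⁻⁵ /K
Net overflow = V₀(β_liq − 3α_cont)ΔT
β − 3α = 1.37×10⁻³ − 3.63×10⁻⁵ = 1.3337×10⁻³ /K; ΔT = 16.75 K
ΔV = 441 × 1.3337×10⁻³ × 16.75 = 9.85 mL

9.85 mL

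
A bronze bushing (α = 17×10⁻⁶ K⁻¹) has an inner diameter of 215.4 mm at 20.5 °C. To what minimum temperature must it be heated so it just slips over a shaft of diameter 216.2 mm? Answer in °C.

Required Δd = 216.2 − 215.4 = 0.8 mm
Δd = αd₀ΔT ⇒ ΔT = Δd/(αd₀) = 0.8 / (17×10⁻⁶ × 215.4) = 218.47 K
T_min = 20.5 + 218.47 = 238.97 °C

T = 239 °C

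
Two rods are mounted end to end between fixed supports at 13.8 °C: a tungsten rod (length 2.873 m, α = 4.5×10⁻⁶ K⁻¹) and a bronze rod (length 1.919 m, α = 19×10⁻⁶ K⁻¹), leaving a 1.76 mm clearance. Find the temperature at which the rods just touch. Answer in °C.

T = 49.4 °C

α₁L₁ = 1.29285×10⁻⁵ m/K, α₂L₂ = 3.6461×10⁻⁵ m/K → total 4.93895×10⁻⁵ m/K
ΔT = g/(α₁L₁+α₂L₂) = 1.76×10⁻³ / 4.93895×10⁻⁵ = 35.635 K
T = 13.8 + 35.635 = 49.435 °C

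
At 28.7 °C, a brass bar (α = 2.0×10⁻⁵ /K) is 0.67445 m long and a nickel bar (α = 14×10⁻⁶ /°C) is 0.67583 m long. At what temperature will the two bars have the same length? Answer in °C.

Equal length when α₁L₁ΔT − α₂L₂ΔT = L₂ − L₁ = 1.38×10⁻³ m
α₁L₁ = 1.3489×10⁻⁵, α₂L₂ = 9.46162×10⁻⁶ → Δ(αL) = 4.02738×10⁻⁶ m/K
ΔT = 1.38×10⁻³ / 4.02738×10⁻⁶ = 342.655 K, so T = 28.7 + 342.655 = 371.355 °C

T = 371.4 °C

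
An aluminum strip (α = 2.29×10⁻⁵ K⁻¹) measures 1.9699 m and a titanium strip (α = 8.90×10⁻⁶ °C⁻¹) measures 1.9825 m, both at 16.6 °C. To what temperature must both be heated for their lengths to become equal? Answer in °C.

T = 475.3 °C

Equal length when α₁L₁ΔT − α₂L₂ΔT = L₂ − L₁ = 1.26×10⁻² m
α₁L₁ = 4.511071×10⁻⁵, α₂L₂ = 1.764425×10⁻⁵ → Δ(αL) = 2.746646×10⁻⁵ m/K
ΔT = 1.26×10⁻² / 2.746646×10⁻⁵ = 458.741 K, so T = 16.6 + 458.741 = 475.341 °C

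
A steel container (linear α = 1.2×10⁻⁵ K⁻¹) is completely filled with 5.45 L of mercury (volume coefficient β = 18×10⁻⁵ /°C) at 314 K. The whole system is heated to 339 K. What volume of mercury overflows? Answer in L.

The container also expands: β_container ≈ 3α = 3.6×10⁻⁵ /K
Net overflow = V₀(β_liq − 3α_cont)ΔT
β − 3α = 1.80×10⁻⁴ − 3.6×10⁻⁵ = 1.44×10⁻⁴ /K; ΔT = 25 K
ΔV = 5.45 × 1.44×10⁻⁴ × 25 = 0.0196 L

0.0196 L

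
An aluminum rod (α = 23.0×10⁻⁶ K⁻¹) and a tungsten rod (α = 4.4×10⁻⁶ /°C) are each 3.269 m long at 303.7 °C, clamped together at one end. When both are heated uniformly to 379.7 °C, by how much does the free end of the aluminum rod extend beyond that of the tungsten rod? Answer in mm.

ΔT = 76.0 K
aluminum: ΔL = 23.0×10⁻⁶ × 3.269 m × 76.0 = 5.7142×10⁻³ m = 5.7142 mm
tungsten: ΔL = 4.4×10⁻⁶ × 3.269 m × 76.0 = 1.0932×10⁻³ m = 1.0932 mm
difference = 5.7142 − 1.0932 = 4.6210 mm

4.62 mm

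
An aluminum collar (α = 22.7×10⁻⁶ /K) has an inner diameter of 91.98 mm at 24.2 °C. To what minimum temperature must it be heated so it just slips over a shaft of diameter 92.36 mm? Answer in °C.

T = 206 °C

Required Δd = 92.36 − 91.98 = 0.38 mm
Δd = αd₀ΔT ⇒ ΔT = Δd/(αd₀) = 0.38 / (22.7×10⁻⁶ × 91.98) = 182.00 K
T_min = 24.2 + 182.00 = 206.20 °C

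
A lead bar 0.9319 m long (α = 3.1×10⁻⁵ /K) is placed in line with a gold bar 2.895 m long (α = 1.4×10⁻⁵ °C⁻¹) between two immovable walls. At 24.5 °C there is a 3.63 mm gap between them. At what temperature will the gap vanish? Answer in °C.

T = 76.8 °C

α₁L₁ = 2.88889×10⁻⁵ m/K, α₂L₂ = 4.053×10⁻⁵ m/K → total 6.94189×10⁻⁵ m/K
ΔT = g/(α₁L₁+α₂L₂) = 3.63×10⁻³ / 6.94189×10⁻⁵ = 52.291 K
T = 24.5 + 52.291 = 76.791 °C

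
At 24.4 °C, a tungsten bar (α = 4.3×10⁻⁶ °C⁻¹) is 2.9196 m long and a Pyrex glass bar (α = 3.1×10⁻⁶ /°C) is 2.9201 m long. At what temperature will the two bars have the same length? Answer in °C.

L₁(1 + α₁ΔT) = L₂(1 + α₂ΔT) ⇒ ΔT = (L₂ − L₁)/(α₁L₁ − α₂L₂)
L₂ − L₁ = 2.9201 − 2.9196 = 5.00×10⁻⁴ m
α₁L₁ − α₂L₂ = 4.3×10⁻⁶×2.9196 − 3.1×10⁻⁶×2.9201 = 3.50197×10⁻⁶ m/K
ΔT = 5.00×10⁻⁴ / 3.50197×10⁻⁶ = 142.777 K
T = 24.4 + 142.777 = 167.177 °C

T = 167.2 °C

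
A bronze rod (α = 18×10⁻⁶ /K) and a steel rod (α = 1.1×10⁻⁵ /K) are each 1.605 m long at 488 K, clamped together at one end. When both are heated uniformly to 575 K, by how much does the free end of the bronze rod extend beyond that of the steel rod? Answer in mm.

ΔT = 87 K
bronze: ΔL = 18×10⁻⁶ × 1.605 m × 87 = 2.5134×10⁻³ m = 2.5134 mm
steel: ΔL = 1.1×10⁻⁵ × 1.605 m × 87 = 1.5360×10⁻³ m = 1.5360 mm
difference = 2.5134 − 1.5360 = 0.9774 mm

0.977 mm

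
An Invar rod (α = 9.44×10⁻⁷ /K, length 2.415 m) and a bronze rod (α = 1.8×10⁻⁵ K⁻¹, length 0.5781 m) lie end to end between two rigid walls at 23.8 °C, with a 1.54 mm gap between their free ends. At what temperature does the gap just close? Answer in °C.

α₁L₁ = 2.27976×10⁻⁶ m/K, α₂L₂ = 1.04058×10⁻⁵ m/K → total 1.268556×10⁻⁵ m/K
ΔT = g/(α₁L₁+α₂L₂) = 1.54×10⁻³ / 1.268556×10⁻⁵ = 121.40 K
T = 23.8 + 121.40 = 145.20 °C

T = 145 °C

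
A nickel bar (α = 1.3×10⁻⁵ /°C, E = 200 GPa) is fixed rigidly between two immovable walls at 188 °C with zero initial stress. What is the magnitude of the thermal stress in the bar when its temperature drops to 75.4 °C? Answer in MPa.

σ = 293 MPa

Fully constrained: the free strain ε = αΔT is blocked, so σ = Eε = EαΔT.
|ΔT| = 112.6 K
σ = 200×10⁹ × 1.3×10⁻⁵ × 112.6 = 2.93×10⁸ Pa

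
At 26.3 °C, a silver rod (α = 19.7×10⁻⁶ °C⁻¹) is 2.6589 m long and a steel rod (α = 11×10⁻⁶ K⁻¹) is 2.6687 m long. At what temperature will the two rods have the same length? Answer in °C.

T = 451.9 °C

Equal length when α₁L₁ΔT − α₂L₂ΔT = L₂ − L₁ = 9.80×10⁻³ m
α₁L₁ = 5.238033×10⁻⁵, α₂L₂ = 2.93557×10⁻⁵ → Δ(αL) = 2.302463×10⁻⁵ m/K
ΔT = 9.80×10⁻³ / 2.302463×10⁻⁵ = 425.631 K, so T = 26.3 + 425.631 = 451.931 °C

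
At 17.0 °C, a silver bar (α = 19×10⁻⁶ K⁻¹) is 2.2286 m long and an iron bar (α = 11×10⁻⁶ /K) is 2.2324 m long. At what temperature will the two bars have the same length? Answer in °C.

Equal length when α₁L₁ΔT − α₂L₂ΔT = L₂ − L₁ = 3.80×10⁻³ m
α₁L₁ = 4.23434×10⁻⁵, α₂L₂ = 2.45564×10⁻⁵ → Δ(αL) = 1.7787×10⁻⁵ m/K
ΔT = 3.80×10⁻³ / 1.7787×10⁻⁵ = 213.639 K, so T = 17.0 + 213.639 = 230.639 °C

T = 230.6 °C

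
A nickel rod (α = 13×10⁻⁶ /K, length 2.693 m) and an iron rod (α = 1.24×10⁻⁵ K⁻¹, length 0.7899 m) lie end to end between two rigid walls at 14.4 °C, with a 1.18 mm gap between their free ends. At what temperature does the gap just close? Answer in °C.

Gap closes when ΔL₁ + ΔL₂ = 1.18 mm = 1.18×10⁻³ m
(α₁L₁ + α₂L₂)ΔT = g
α₁L₁ + α₂L₂ = 13×10⁻⁶×2.693 + 1.24×10⁻⁵×0.7899 = 4.480376×10⁻⁵ m/K
ΔT = 1.18×10⁻³ / 4.480376×10⁻⁵ = 26.337 K
T = 14.4 + 26.337 = 40.737 °C

T = 40.7 °C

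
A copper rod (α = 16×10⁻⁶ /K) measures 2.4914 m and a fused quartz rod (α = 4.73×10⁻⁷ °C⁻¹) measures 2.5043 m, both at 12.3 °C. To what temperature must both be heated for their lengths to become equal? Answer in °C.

Equal length when α₁L₁ΔT − α₂L₂ΔT = L₂ − L₁ = 1.29×10⁻² m
α₁L₁ = 3.98624×10⁻⁵, α₂L₂ = 1.1845339×10⁻⁶ → Δ(αL) = 3.86778661×10⁻⁵ m/K
ΔT = 1.29×10⁻² / 3.86778661×10⁻⁵ = 333.524 K, so T = 12.3 + 333.524 = 345.824 °C

T = 345.8 °C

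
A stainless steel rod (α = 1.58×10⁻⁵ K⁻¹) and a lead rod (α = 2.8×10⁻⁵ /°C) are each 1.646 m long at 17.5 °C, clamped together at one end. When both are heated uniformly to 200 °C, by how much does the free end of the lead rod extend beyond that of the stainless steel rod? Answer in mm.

ΔT = 182.5 K
stainless steel: ΔL = 1.58×10⁻⁵ × 1.646 m × 182.5 = 4.7462×10⁻³ m = 4.7462 mm
lead: ΔL = 2.8×10⁻⁵ × 1.646 m × 182.5 = 8.4111×10⁻³ m = 8.4111 mm
difference = 8.4111 − 4.7462 = 3.6649 mm

3.66 mm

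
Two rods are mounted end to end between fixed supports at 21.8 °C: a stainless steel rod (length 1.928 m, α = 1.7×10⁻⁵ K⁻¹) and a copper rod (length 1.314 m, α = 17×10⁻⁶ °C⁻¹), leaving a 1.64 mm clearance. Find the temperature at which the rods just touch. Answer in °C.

Gap closes when ΔL₁ + ΔL₂ = 1.64 mm = 1.64×10⁻³ m
(α₁L₁ + α₂L₂)ΔT = g
α₁L₁ + α₂L₂ = 1.7×10⁻⁵×1.928 + 17×10⁻⁶×1.314 = 5.5114×10⁻⁵ m/K
ΔT = 1.64×10⁻³ / 5.5114×10⁻⁵ = 29.757 K
T = 21.8 + 29.757 = 51.557 °C

T = 51.6 °C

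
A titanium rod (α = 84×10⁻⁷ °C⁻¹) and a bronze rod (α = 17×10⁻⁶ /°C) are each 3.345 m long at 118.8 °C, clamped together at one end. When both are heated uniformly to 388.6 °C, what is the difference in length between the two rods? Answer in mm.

ΔT = 269.8 K
titanium: ΔL = 84×10⁻⁷ × 3.345 m × 269.8 = 7.5808×10⁻³ m = 7.5808 mm
bronze: ΔL = 17×10⁻⁶ × 3.345 m × 269.8 = 1.5342×10⁻² m = 15.342 mm
difference = 15.342 − 7.5808 = 7.7612 mm

7.76 mm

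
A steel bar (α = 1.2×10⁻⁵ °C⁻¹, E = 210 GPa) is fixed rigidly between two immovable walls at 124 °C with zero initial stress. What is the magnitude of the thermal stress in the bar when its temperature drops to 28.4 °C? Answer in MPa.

σ = 241 MPa

Fully constrained: the free strain ε = αΔT is blocked, so σ = Eε = EαΔT.
|ΔT| = 95.6 K
σ = 210×10⁹ × 1.2×10⁻⁵ × 95.6 = 2.41×10⁸ Pa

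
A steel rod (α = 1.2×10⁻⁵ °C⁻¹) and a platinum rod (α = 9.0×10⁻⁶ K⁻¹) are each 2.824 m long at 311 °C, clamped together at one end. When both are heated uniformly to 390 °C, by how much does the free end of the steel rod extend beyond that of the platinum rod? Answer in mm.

ΔT = 79 K
steel: ΔL = 1.2×10⁻⁵ × 2.824 m × 79 = 2.6772×10⁻³ m = 2.6772 mm
platinum: ΔL = 9.0×10⁻⁶ × 2.824 m × 79 = 2.0079×10⁻³ m = 2.0079 mm
difference = 2.6772 − 2.0079 = 0.6693 mm

0.669 mm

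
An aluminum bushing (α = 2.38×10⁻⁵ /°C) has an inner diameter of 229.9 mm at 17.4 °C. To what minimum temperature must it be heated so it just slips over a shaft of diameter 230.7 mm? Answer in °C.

Required Δd = 230.7 − 229.9 = 0.8 mm
Δd = αd₀ΔT ⇒ ΔT = Δd/(αd₀) = 0.8 / (2.38×10⁻⁵ × 229.9) = 146.21 K
T_min = 17.4 + 146.21 = 163.61 °C

T = 164 °C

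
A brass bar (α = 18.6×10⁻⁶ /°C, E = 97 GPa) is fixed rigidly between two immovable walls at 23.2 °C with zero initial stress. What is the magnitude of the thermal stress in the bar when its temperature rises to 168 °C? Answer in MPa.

σ = 261 MPa

Fully constrained: the free strain ε = αΔT is blocked, so σ = Eε = EαΔT.
|ΔT| = 144.8 K
σ = 97.0×10⁹ × 18.6×10⁻⁶ × 144.8 = 2.61×10⁸ Pa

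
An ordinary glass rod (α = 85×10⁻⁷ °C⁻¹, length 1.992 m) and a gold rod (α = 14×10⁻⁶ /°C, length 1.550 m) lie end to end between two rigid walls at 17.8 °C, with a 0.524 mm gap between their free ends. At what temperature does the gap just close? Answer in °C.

T = 31.4 °C

α₁L₁ = 1.6932×10⁻⁵ m/K, α₂L₂ = 2.170×10⁻⁵ m/K → total 3.8632×10⁻⁵ m/K
ΔT = g/(α₁L₁+α₂L₂) = 5.24×10⁻⁴ / 3.8632×10⁻⁵ = 13.564 K
T = 17.8 + 13.564 = 31.364 °C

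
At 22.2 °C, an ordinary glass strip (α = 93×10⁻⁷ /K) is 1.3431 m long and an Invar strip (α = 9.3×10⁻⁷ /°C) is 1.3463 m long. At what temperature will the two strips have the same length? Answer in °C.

L₁(1 + α₁ΔT) = L₂(1 + α₂ΔT) ⇒ ΔT = (L₂ − L₁)/(α₁L₁ − α₂L₂)
L₂ − L₁ = 1.3463 − 1.3431 = 3.20×10⁻³ m
α₁L₁ − α₂L₂ = 93×10⁻⁷×1.3431 − 9.3×10⁻⁷×1.3463 = 1.1238771×10⁻⁵ m/K
ΔT = 3.20×10⁻³ / 1.1238771×10⁻⁵ = 284.729 K
T = 22.2 + 284.729 = 306.929 °C

T = 306.9 °C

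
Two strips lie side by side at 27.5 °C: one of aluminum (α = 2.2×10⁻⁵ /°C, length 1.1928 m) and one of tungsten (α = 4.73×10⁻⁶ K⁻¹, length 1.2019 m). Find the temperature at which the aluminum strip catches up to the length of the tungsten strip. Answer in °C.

T = 470.2 °C

Equal length when α₁L₁ΔT − α₂L₂ΔT = L₂ − L₁ = 9.10×10⁻³ m
α₁L₁ = 2.62416×10⁻⁵, α₂L₂ = 5.684987×10⁻⁶ → Δ(αL) = 2.0556613×10⁻⁵ m/K
ΔT = 9.10×10⁻³ / 2.0556613×10⁻⁵ = 442.680 K, so T = 27.5 + 442.680 = 470.180 °C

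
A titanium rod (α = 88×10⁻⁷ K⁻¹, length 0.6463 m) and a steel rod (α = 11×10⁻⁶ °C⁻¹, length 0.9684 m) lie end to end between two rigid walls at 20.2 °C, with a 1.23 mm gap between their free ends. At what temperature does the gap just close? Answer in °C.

T = 95.5 °C

Gap closes when ΔL₁ + ΔL₂ = 1.23 mm = 1.23×10⁻³ m
(α₁L₁ + α₂L₂)ΔT = g
α₁L₁ + α₂L₂ = 88×10⁻⁷×0.6463 + 11×10⁻⁶×0.9684 = 1.633984×10⁻⁵ m/K
ΔT = 1.23×10⁻³ / 1.633984×10⁻⁵ = 75.276 K
T = 20.2 + 75.276 = 95.476 °C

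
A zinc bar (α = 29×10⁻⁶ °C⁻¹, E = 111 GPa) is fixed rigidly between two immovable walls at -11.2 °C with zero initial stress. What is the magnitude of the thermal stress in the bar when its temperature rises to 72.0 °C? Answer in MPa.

Fully constrained: the free strain ε = αΔT is blocked, so σ = Eε = EαΔT.
|ΔT| = 83.2 K
σ = 111×10⁹ × 29×10⁻⁶ × 83.2 = 2.68×10⁸ Pa

σ = 268 MPa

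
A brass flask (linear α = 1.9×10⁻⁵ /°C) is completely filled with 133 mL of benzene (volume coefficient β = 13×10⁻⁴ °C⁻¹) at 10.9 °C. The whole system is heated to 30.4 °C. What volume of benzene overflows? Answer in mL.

3.22 mL

The flask also expands: β_container ≈ 3α = 5.7×10⁻⁵ /K
Net overflow = V₀(β_liq − 3α_cont)ΔT
β − 3α = 1.30×10⁻³ − 5.7×10⁻⁵ = 1.243×10⁻³ /K; ΔT = 19.5 K
ΔV = 133 × 1.243×10⁻³ × 19.5 = 3.22 mL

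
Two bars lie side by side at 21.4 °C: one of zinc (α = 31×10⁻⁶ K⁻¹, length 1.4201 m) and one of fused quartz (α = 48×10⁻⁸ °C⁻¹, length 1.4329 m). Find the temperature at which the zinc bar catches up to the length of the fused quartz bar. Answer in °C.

L₁(1 + α₁ΔT) = L₂(1 + α₂ΔT) ⇒ ΔT = (L₂ − L₁)/(α₁L₁ − α₂L₂)
L₂ − L₁ = 1.4329 − 1.4201 = 1.28×10⁻² m
α₁L₁ − α₂L₂ = 31×10⁻⁶×1.4201 − 48×10⁻⁸×1.4329 = 4.3335308×10⁻⁵ m/K
ΔT = 1.28×10⁻² / 4.3335308×10⁻⁵ = 295.371 K
T = 21.4 + 295.371 = 316.771 °C

T = 316.8 °C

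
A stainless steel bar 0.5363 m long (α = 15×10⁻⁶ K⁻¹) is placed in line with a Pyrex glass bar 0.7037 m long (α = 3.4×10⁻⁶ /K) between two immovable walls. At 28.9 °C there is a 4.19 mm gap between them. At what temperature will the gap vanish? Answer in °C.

Gap closes when ΔL₁ + ΔL₂ = 4.19 mm = 4.19×10⁻³ m
(α₁L₁ + α₂L₂)ΔT = g
α₁L₁ + α₂L₂ = 15×10⁻⁶×0.5363 + 3.4×10⁻⁶×0.7037 = 1.043708×10⁻⁵ m/K
ΔT = 4.19×10⁻³ / 1.043708×10⁻⁵ = 401.45 K
T = 28.9 + 401.45 = 430.35 °C

T = 430 °C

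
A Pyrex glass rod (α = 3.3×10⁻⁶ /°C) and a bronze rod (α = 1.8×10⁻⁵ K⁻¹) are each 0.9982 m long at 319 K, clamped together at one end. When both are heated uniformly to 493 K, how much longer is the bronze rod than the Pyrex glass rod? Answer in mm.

ΔT = 174 K
Pyrex glass: ΔL = 3.3×10⁻⁶ × 0.9982 m × 174 = 5.7317×10⁻⁴ m = 0.57317 mm
bronze: ΔL = 1.8×10⁻⁵ × 0.9982 m × 174 = 3.1264×10⁻³ m = 3.1264 mm
difference = 3.1264 − 0.57317 = 2.55323 mm

2.55 mm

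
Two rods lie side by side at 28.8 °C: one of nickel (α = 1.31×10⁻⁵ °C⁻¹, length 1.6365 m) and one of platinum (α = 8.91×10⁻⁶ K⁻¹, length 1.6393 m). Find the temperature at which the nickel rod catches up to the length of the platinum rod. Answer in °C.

Equal length when α₁L₁ΔT − α₂L₂ΔT = L₂ − L₁ = 2.80×10⁻³ m
α₁L₁ = 2.143815×10⁻⁵, α₂L₂ = 1.4606163×10⁻⁵ → Δ(αL) = 6.831987×10⁻⁶ m/K
ΔT = 2.80×10⁻³ / 6.831987×10⁻⁶ = 409.837 K, so T = 28.8 + 409.837 = 438.637 °C

T = 438.6 °C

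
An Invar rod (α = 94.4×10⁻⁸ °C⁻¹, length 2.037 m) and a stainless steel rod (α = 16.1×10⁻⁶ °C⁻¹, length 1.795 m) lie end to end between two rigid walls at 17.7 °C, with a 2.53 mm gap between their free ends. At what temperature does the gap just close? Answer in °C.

α₁L₁ = 1.922928×10⁻⁶ m/K, α₂L₂ = 2.88995×10⁻⁵ m/K → total 3.0822428×10⁻⁵ m/K
ΔT = g/(α₁L₁+α₂L₂) = 2.53×10⁻³ / 3.0822428×10⁻⁵ = 82.083 K
T = 17.7 + 82.083 = 99.783 °C

T = 99.8 °C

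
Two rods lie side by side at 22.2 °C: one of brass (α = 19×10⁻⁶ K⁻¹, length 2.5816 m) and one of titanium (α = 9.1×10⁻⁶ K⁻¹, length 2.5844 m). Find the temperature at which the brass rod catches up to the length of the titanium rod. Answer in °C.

T = 131.9 °C

L₁(1 + α₁ΔT) = L₂(1 + α₂ΔT) ⇒ ΔT = (L₂ − L₁)/(α₁L₁ − α₂L₂)
L₂ − L₁ = 2.5844 − 2.5816 = 2.80×10⁻³ m
α₁L₁ − α₂L₂ = 19×10⁻⁶×2.5816 − 9.1×10⁻⁶×2.5844 = 2.553236×10⁻⁵ m/K
ΔT = 2.80×10⁻³ / 2.553236×10⁻⁵ = 109.665 K
T = 22.2 + 109.665 = 131.865 °C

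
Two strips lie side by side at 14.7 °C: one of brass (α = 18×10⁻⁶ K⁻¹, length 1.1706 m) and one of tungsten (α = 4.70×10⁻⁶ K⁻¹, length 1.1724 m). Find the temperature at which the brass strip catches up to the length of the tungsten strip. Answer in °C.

L₁(1 + α₁ΔT) = L₂(1 + α₂ΔT) ⇒ ΔT = (L₂ − L₁)/(α₁L₁ − α₂L₂)
L₂ − L₁ = 1.1724 − 1.1706 = 1.80×10⁻³ m
α₁L₁ − α₂L₂ = 18×10⁻⁶×1.1706 − 4.70×10⁻⁶×1.1724 = 1.556052×10⁻⁵ m/K
ΔT = 1.80×10⁻³ / 1.556052×10⁻⁵ = 115.677 K
T = 14.7 + 115.677 = 130.377 °C

T = 130.4 °C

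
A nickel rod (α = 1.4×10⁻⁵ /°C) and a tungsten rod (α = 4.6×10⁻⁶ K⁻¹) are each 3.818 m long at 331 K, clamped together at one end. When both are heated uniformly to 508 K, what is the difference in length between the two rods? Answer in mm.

6.35 mm

ΔT = 177 K
nickel: ΔL = 1.4×10⁻⁵ × 3.818 m × 177 = 9.4610×10⁻³ m = 9.4610 mm
tungsten: ΔL = 4.6×10⁻⁶ × 3.818 m × 177 = 3.1086×10⁻³ m = 3.1086 mm
difference = 9.4610 − 3.1086 = 6.3524 mm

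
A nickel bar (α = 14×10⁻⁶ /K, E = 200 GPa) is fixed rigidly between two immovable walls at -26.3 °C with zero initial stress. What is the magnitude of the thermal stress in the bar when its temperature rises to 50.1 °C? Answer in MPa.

σ = 214 MPa

Fully constrained: the free strain ε = αΔT is blocked, so σ = Eε = EαΔT.
|ΔT| = 76.4 K
σ = 200×10⁹ × 14×10⁻⁶ × 76.4 = 2.14×10⁸ Pa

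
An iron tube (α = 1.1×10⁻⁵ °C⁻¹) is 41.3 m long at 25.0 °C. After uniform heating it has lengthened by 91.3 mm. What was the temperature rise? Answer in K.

ΔT = 201 K

ΔL = αL₀ΔT ⇒ ΔT = ΔL / (αL₀)
ΔT = 91.3×10⁻³ m / (1.1×10⁻⁵ × 41.3 m) = 200.97 K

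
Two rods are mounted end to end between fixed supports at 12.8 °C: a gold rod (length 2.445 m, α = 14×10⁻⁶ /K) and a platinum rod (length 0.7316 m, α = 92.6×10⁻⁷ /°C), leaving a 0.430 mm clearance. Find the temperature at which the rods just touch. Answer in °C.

α₁L₁ = 3.423×10⁻⁵ m/K, α₂L₂ = 6.774616×10⁻⁶ m/K → total 4.1004616×10⁻⁵ m/K
ΔT = g/(α₁L₁+α₂L₂) = 4.30×10⁻⁴ / 4.1004616×10⁻⁵ = 10.487 K
T = 12.8 + 10.487 = 23.287 °C

T = 23.3 °C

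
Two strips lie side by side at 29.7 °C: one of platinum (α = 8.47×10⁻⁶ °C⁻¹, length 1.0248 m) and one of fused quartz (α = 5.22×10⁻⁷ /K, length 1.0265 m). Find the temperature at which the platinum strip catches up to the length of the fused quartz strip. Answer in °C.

T = 238.4 °C

Equal length when α₁L₁ΔT − α₂L₂ΔT = L₂ − L₁ = 1.70×10⁻³ m
α₁L₁ = 8.680056×10⁻⁶, α₂L₂ = 5.35833×10⁻⁷ → Δ(αL) = 8.144223×10⁻⁶ m/K
ΔT = 1.70×10⁻³ / 8.144223×10⁻⁶ = 208.737 K, so T = 29.7 + 208.737 = 238.437 °C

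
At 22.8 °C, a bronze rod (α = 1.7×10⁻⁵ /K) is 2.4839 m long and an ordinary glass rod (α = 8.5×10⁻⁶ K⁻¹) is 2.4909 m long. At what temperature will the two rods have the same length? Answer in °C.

T = 355.3 °C

Equal length when α₁L₁ΔT − α₂L₂ΔT = L₂ − L₁ = 7.00×10⁻³ m
α₁L₁ = 4.22263×10⁻⁵, α₂L₂ = 2.117265×10⁻⁵ → Δ(αL) = 2.105365×10⁻⁵ m/K
ΔT = 7.00×10⁻³ / 2.105365×10⁻⁵ = 332.484 K, so T = 22.8 + 332.484 = 355.284 °C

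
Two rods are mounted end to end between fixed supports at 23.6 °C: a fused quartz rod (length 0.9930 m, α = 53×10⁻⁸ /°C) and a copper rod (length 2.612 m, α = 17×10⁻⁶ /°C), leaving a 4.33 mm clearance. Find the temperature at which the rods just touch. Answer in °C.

Gap closes when ΔL₁ + ΔL₂ = 4.33 mm = 4.33×10⁻³ m
(α₁L₁ + α₂L₂)ΔT = g
α₁L₁ + α₂L₂ = 53×10⁻⁸×0.9930 + 17×10⁻⁶×2.612 = 4.493029×10⁻⁵ m/K
ΔT = 4.33×10⁻³ / 4.493029×10⁻⁵ = 96.37 K
T = 23.6 + 96.37 = 119.97 °C

T = 120 °C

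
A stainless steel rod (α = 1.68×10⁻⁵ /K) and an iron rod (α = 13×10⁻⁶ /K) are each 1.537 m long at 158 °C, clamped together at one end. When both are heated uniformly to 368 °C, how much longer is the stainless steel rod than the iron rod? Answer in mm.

ΔT = 210 K
stainless steel: ΔL = 1.68×10⁻⁵ × 1.537 m × 210 = 5.4225×10⁻³ m = 5.4225 mm
iron: ΔL = 13×10⁻⁶ × 1.537 m × 210 = 4.1960×10⁻³ m = 4.1960 mm
difference = 5.4225 − 4.1960 = 1.2265 mm

1.23 mm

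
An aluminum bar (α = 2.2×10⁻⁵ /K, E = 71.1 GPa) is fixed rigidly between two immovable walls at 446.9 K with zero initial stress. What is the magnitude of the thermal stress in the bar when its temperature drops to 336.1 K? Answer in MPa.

Fully constrained: the free strain ε = αΔT is blocked, so σ = Eε = EαΔT.
|ΔT| = 110.8 K
σ = 71.1×10⁹ × 2.2×10⁻⁵ × 110.8 = 1.73×10⁸ Pa

σ = 173 MPa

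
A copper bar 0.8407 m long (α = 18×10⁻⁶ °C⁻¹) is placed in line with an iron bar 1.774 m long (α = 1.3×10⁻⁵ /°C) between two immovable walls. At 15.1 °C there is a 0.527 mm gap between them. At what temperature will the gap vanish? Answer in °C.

T = 28.9 °C

Gap closes when ΔL₁ + ΔL₂ = 0.527 mm = 5.27×10⁻⁴ m
(α₁L₁ + α₂L₂)ΔT = g
α₁L₁ + α₂L₂ = 18×10⁻⁶×0.8407 + 1.3×10⁻⁵×1.774 = 3.81946×10⁻⁵ m/K
ΔT = 5.27×10⁻⁴ / 3.81946×10⁻⁵ = 13.798 K
T = 15.1 + 13.798 = 28.898 °C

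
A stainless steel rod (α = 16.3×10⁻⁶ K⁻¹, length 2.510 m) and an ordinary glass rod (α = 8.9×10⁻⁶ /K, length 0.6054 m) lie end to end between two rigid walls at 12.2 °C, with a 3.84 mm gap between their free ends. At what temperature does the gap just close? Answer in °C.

α₁L₁ = 4.0913×10⁻⁵ m/K, α₂L₂ = 5.38806×10⁻⁶ m/K → total 4.630106×10⁻⁵ m/K
ΔT = g/(α₁L₁+α₂L₂) = 3.84×10⁻³ / 4.630106×10⁻⁵ = 82.935 K
T = 12.2 + 82.935 = 95.135 °C

T = 95.1 °C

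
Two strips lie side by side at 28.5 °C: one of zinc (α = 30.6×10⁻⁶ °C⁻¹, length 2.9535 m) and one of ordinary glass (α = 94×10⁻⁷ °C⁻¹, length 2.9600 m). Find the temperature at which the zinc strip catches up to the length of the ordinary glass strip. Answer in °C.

L₁(1 + α₁ΔT) = L₂(1 + α₂ΔT) ⇒ ΔT = (L₂ − L₁)/(α₁L₁ − α₂L₂)
L₂ − L₁ = 2.9600 − 2.9535 = 6.50×10⁻³ m
α₁L₁ − α₂L₂ = 30.6×10⁻⁶×2.9535 − 94×10⁻⁷×2.9600 = 6.25531×10⁻⁵ m/K
ΔT = 6.50×10⁻³ / 6.25531×10⁻⁵ = 103.912 K
T = 28.5 + 103.912 = 132.412 °C

T = 132.4 °C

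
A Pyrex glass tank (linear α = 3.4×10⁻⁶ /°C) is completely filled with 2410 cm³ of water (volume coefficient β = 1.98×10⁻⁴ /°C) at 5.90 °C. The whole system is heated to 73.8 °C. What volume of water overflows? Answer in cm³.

The tank also expands: β_container ≈ 3α = 1.02×10⁻⁵ /K
Net overflow = V₀(β_liq − 3α_cont)ΔT
β − 3α = 1.98×10⁻⁴ − 1.02×10⁻⁵ = 1.878×10⁻⁴ /K; ΔT = 67.90 K
ΔV = 2410 × 1.878×10⁻⁴ × 67.90 = 30.7 cm³

30.7 cm³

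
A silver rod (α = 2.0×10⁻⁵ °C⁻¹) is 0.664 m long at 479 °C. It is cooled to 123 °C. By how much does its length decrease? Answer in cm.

|ΔT| = |123 − 479| = 356 K
ΔL = αL₀ΔT = (2.0×10⁻⁵)(0.664)(356) = 4.73×10⁻³ m

ΔL = 0.473 cm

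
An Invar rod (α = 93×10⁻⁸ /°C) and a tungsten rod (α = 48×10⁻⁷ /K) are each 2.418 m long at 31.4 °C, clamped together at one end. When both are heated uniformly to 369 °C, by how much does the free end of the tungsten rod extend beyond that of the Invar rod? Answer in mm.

ΔT = 337.6 K
Invar: ΔL = 93×10⁻⁸ × 2.418 m × 337.6 = 7.5917×10⁻⁴ m = 0.75917 mm
tungsten: ΔL = 48×10⁻⁷ × 2.418 m × 337.6 = 3.9183×10⁻³ m = 3.9183 mm
difference = 3.9183 − 0.75917 = 3.15913 mm

3.16 mm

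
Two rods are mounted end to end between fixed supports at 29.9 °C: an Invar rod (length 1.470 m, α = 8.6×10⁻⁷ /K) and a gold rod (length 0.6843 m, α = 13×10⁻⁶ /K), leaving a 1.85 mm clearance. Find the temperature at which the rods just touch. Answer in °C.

T = 212 °C

Gap closes when ΔL₁ + ΔL₂ = 1.85 mm = 1.85×10⁻³ m
(α₁L₁ + α₂L₂)ΔT = g
α₁L₁ + α₂L₂ = 8.6×10⁻⁷×1.470 + 13×10⁻⁶×0.6843 = 1.01601×10⁻⁵ m/K
ΔT = 1.85×10⁻³ / 1.01601×10⁻⁵ = 182.08 K
T = 29.9 + 182.08 = 211.98 °C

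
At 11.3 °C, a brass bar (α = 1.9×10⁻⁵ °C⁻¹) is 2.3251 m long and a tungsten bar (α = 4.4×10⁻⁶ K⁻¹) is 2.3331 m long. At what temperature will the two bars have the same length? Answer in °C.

T = 247.2 °C

L₁(1 + α₁ΔT) = L₂(1 + α₂ΔT) ⇒ ΔT = (L₂ − L₁)/(α₁L₁ − α₂L₂)
L₂ − L₁ = 2.3331 − 2.3251 = 8.00×10⁻³ m
α₁L₁ − α₂L₂ = 1.9×10⁻⁵×2.3251 − 4.4×10⁻⁶×2.3331 = 3.391126×10⁻⁵ m/K
ΔT = 8.00×10⁻³ / 3.391126×10⁻⁵ = 235.910 K
T = 11.3 + 235.910 = 247.210 °C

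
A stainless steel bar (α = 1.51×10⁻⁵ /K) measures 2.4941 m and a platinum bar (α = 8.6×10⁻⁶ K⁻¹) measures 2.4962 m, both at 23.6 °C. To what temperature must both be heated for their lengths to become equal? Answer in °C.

T = 153.3 °C

L₁(1 + α₁ΔT) = L₂(1 + α₂ΔT) ⇒ ΔT = (L₂ − L₁)/(α₁L₁ − α₂L₂)
L₂ − L₁ = 2.4962 − 2.4941 = 2.10×10⁻³ m
α₁L₁ − α₂L₂ = 1.51×10⁻⁵×2.4941 − 8.6×10⁻⁶×2.4962 = 1.619359×10⁻⁵ m/K
ΔT = 2.10×10⁻³ / 1.619359×10⁻⁵ = 129.681 K
T = 23.6 + 129.681 = 153.281 °C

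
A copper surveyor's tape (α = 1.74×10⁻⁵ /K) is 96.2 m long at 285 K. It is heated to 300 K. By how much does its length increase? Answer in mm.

|ΔT| = |300 − 285| = 15 K
ΔL = αL₀ΔT = (1.74×10⁻⁵)(96.2)(15) = 2.51×10⁻² m

ΔL = 25.1 mm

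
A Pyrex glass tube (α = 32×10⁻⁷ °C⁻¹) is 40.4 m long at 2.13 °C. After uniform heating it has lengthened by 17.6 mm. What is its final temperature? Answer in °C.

ΔL = αL₀ΔT ⇒ ΔT = ΔL / (αL₀)
ΔT = 17.6×10⁻³ m / (32×10⁻⁷ × 40.4 m) = 136.14 K
T = 2.13 + 136.14 = 138.27 °C

T = 138 °C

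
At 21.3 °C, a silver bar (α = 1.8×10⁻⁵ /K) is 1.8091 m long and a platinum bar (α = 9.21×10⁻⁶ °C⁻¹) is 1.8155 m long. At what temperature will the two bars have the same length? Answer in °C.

T = 425.3 °C

Equal length when α₁L₁ΔT − α₂L₂ΔT = L₂ − L₁ = 6.40×10⁻³ m
α₁L₁ = 3.25638×10⁻⁵, α₂L₂ = 1.6720755×10⁻⁵ → Δ(αL) = 1.5843045×10⁻⁵ m/K
ΔT = 6.40×10⁻³ / 1.5843045×10⁻⁵ = 403.963 K, so T = 21.3 + 403.963 = 425.263 °C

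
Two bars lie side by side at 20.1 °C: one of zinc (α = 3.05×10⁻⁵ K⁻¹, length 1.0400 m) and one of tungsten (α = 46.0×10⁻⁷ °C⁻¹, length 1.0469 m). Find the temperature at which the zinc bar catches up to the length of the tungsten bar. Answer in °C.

L₁(1 + α₁ΔT) = L₂(1 + α₂ΔT) ⇒ ΔT = (L₂ − L₁)/(α₁L₁ − α₂L₂)
L₂ − L₁ = 1.0469 − 1.0400 = 6.90×10⁻³ m
α₁L₁ − α₂L₂ = 3.05×10⁻⁵×1.0400 − 46.0×10⁻⁷×1.0469 = 2.690426×10⁻⁵ m/K
ΔT = 6.90×10⁻³ / 2.690426×10⁻⁵ = 256.465 K
T = 20.1 + 256.465 = 276.565 °C

T = 276.6 °C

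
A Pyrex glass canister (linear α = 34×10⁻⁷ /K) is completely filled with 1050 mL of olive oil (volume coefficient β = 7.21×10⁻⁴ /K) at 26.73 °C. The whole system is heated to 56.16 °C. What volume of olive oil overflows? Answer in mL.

The canister also expands: β_container ≈ 3α = 1.02×10⁻⁵ /K
Net overflow = V₀(β_liq − 3α_cont)ΔT
β − 3α = 7.21×10⁻⁴ − 1.02×10⁻⁵ = 7.108×10⁻⁴ /K; ΔT = 29.43 K
ΔV = 1050 × 7.108×10⁻⁴ × 29.43 = 22.0 mL

22.0 mL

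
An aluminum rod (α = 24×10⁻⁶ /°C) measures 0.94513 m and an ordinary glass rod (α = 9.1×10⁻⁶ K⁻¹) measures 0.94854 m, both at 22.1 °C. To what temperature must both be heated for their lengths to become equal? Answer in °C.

L₁(1 + α₁ΔT) = L₂(1 + α₂ΔT) ⇒ ΔT = (L₂ − L₁)/(α₁L₁ − α₂L₂)
L₂ − L₁ = 0.94854 − 0.94513 = 3.41×10⁻³ m
α₁L₁ − α₂L₂ = 24×10⁻⁶×0.94513 − 9.1×10⁻⁶×0.94854 = 1.4051406×10⁻⁵ m/K
ΔT = 3.41×10⁻³ / 1.4051406×10⁻⁵ = 242.680 K
T = 22.1 + 242.680 = 264.780 °C

T = 264.8 °C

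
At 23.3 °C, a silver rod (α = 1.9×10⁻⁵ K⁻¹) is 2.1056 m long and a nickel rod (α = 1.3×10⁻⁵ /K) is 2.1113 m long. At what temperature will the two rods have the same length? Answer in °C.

T = 477.1 °C

L₁(1 + α₁ΔT) = L₂(1 + α₂ΔT) ⇒ ΔT = (L₂ − L₁)/(α₁L₁ − α₂L₂)
L₂ − L₁ = 2.1113 − 2.1056 = 5.70×10⁻³ m
α₁L₁ − α₂L₂ = 1.9×10⁻⁵×2.1056 − 1.3×10⁻⁵×2.1113 = 1.25595×10⁻⁵ m/K
ΔT = 5.70×10⁻³ / 1.25595×10⁻⁵ = 453.840 K
T = 23.3 + 453.840 = 477.140 °C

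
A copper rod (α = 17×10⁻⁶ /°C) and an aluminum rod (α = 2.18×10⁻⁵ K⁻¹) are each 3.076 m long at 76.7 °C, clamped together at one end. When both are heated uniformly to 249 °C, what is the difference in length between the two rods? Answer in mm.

2.54 mm

ΔT = 172.3 K
copper: ΔL = 17×10⁻⁶ × 3.076 m × 172.3 = 9.0099×10⁻³ m = 9.0099 mm
aluminum: ΔL = 2.18×10⁻⁵ × 3.076 m × 172.3 = 1.1554×10⁻² m = 11.554 mm
difference = 11.554 − 9.0099 = 2.5441 mm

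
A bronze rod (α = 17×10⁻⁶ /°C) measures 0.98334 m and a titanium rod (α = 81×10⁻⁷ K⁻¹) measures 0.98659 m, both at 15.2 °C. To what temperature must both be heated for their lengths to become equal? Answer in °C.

T = 387.7 °C

L₁(1 + α₁ΔT) = L₂(1 + α₂ΔT) ⇒ ΔT = (L₂ − L₁)/(α₁L₁ − α₂L₂)
L₂ − L₁ = 0.98659 − 0.98334 = 3.25×10⁻³ m
α₁L₁ − α₂L₂ = 17×10⁻⁶×0.98334 − 81×10⁻⁷×0.98659 = 8.725401×10⁻⁶ m/K
ΔT = 3.25×10⁻³ / 8.725401×10⁻⁶ = 372.476 K
T = 15.2 + 372.476 = 387.676 °C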